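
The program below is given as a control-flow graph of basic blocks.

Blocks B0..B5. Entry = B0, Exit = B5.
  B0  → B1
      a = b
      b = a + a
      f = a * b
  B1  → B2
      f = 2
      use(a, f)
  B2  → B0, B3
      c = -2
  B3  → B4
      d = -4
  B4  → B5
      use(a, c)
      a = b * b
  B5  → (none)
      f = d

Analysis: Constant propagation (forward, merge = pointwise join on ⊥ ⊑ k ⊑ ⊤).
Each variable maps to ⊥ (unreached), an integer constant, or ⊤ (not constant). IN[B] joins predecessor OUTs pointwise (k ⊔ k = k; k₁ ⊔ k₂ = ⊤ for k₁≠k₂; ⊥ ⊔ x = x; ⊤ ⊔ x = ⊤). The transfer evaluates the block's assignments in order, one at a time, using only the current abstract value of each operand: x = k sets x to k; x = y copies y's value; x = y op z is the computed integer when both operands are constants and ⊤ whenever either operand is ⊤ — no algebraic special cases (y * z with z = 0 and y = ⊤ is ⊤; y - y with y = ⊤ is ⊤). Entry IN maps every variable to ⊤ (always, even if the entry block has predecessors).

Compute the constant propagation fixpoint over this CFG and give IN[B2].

Answer: {a: ⊤, b: ⊤, c: ⊤, d: ⊤, e: ⊤, f: 2}

Working:
Converged values:
  B0: | IN=(all ⊤) | OUT=(all ⊤)
  B1: | IN=(all ⊤) | OUT={f:2; rest ⊤}
  B2: | IN={f:2; rest ⊤} | OUT={c:-2, f:2; rest ⊤}
  B3: | IN={c:-2, f:2; rest ⊤} | OUT={c:-2, d:-4, f:2; rest ⊤}
  B4: | IN={c:-2, d:-4, f:2; rest ⊤} | OUT={c:-2, d:-4, f:2; rest ⊤}
  B5: | IN={c:-2, d:-4, f:2; rest ⊤} | OUT={c:-2, d:-4, f:-4; rest ⊤}

Merge at B2: IN[B2] = OUT[B1] = {a: ⊤, b: ⊤, c: ⊤, d: ⊤, e: ⊤, f: 2}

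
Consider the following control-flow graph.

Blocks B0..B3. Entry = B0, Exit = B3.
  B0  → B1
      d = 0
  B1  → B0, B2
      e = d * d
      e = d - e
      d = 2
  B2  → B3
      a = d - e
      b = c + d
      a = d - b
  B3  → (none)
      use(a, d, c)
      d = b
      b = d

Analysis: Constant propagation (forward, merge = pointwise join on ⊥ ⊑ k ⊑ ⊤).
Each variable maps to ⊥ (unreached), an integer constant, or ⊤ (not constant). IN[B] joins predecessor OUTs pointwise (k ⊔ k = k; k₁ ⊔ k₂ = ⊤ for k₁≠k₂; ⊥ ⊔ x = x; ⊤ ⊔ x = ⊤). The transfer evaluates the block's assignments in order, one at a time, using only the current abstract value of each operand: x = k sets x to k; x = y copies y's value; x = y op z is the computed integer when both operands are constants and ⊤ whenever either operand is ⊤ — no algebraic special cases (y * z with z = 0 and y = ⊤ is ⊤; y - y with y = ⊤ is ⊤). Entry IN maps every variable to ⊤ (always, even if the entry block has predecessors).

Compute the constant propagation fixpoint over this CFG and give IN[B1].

Answer: {a: ⊤, b: ⊤, c: ⊤, d: 0, e: ⊤, f: ⊤}

Derivation:
Per-block solution:
  B0:  IN=(all ⊤)  OUT={d:0; rest ⊤}
  B1:  IN={d:0; rest ⊤}  OUT={d:2, e:0; rest ⊤}
  B2:  IN={d:2, e:0; rest ⊤}  OUT={d:2, e:0; rest ⊤}
  B3:  IN={d:2, e:0; rest ⊤}  OUT={e:0; rest ⊤}

Merge at B1: IN[B1] = OUT[B0] = {a: ⊤, b: ⊤, c: ⊤, d: 0, e: ⊤, f: ⊤}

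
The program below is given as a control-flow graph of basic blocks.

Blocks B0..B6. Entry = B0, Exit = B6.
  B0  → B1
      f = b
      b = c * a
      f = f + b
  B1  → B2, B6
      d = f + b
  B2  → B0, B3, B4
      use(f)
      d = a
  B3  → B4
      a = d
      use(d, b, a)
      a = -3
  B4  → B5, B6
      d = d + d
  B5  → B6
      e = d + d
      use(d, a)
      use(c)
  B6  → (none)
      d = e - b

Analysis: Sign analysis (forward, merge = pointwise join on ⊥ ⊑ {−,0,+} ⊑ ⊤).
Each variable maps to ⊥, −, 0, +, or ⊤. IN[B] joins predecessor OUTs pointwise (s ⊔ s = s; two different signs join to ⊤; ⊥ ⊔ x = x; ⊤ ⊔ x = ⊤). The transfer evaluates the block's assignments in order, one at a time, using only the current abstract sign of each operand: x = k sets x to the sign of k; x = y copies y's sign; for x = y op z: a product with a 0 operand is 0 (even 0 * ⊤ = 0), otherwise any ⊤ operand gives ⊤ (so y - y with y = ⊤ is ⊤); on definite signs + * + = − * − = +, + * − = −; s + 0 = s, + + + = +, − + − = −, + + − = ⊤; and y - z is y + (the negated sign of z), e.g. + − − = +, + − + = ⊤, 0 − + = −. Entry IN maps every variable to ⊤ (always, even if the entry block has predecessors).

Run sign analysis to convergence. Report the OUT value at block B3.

Answer: {a: -, b: ⊤, c: ⊤, d: ⊤, e: ⊤, f: ⊤}

Derivation:
Fixpoint table:
  B0:   IN=(all ⊤)   OUT=(all ⊤)
  B1:   IN=(all ⊤)   OUT=(all ⊤)
  B2:   IN=(all ⊤)   OUT=(all ⊤)
  B3:   IN=(all ⊤)   OUT={a:-; rest ⊤}
  B4:   IN=(all ⊤)   OUT=(all ⊤)
  B5:   IN=(all ⊤)   OUT=(all ⊤)
  B6:   IN=(all ⊤)   OUT=(all ⊤)

Merge at B3: IN[B3] = OUT[B2] = {a: ⊤, b: ⊤, c: ⊤, d: ⊤, e: ⊤, f: ⊤}
Applying B3's transfer function to that IN value gives OUT[B3] (row B3 above).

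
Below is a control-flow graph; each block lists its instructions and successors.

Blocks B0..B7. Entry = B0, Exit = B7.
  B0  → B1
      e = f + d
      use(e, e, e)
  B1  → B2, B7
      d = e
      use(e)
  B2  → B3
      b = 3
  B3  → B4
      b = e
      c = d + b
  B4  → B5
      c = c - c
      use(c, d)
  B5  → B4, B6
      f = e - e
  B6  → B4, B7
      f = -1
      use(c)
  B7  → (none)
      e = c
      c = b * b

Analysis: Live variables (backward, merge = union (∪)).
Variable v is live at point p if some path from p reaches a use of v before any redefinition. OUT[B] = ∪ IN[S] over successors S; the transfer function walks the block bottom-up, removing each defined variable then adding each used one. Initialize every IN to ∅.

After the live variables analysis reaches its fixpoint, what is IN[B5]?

Answer: {b, c, d, e}

Derivation:
Per-block solution:
  B0:   IN={b, c, d, f}   OUT={b, c, e}
  B1:   IN={b, c, e}   OUT={b, c, d, e}
  B2:   IN={d, e}   OUT={d, e}
  B3:   IN={d, e}   OUT={b, c, d, e}
  B4:   IN={b, c, d, e}   OUT={b, c, d, e}
  B5:   IN={b, c, d, e}   OUT={b, c, d, e}
  B6:   IN={b, c, d, e}   OUT={b, c, d, e}
  B7:   IN={b, c}   OUT={}

Merge at B5: OUT[B5] = IN[B4] ⊔ IN[B6] = {b, c, d, e}
Applying B5's transfer function to that OUT value gives IN[B5] (row B5 above).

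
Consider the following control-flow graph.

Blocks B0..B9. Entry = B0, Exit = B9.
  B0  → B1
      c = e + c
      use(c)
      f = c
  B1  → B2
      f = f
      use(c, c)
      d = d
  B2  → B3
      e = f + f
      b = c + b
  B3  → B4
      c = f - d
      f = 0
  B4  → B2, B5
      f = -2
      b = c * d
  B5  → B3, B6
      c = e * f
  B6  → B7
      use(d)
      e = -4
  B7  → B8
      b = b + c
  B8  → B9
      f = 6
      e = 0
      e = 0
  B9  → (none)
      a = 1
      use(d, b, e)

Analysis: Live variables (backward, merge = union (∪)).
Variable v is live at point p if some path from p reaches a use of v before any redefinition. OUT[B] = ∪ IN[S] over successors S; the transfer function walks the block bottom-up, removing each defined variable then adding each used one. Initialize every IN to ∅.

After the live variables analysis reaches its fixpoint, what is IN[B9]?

Answer: {b, d, e}

Working:
Per-block solution:
  B0:   IN={b, c, d, e}   OUT={b, c, d, f}
  B1:   IN={b, c, d, f}   OUT={b, c, d, f}
  B2:   IN={b, c, d, f}   OUT={d, e, f}
  B3:   IN={d, e, f}   OUT={c, d, e}
  B4:   IN={c, d, e}   OUT={b, c, d, e, f}
  B5:   IN={b, d, e, f}   OUT={b, c, d, e, f}
  B6:   IN={b, c, d}   OUT={b, c, d}
  B7:   IN={b, c, d}   OUT={b, d}
  B8:   IN={b, d}   OUT={b, d, e}
  B9:   IN={b, d, e}   OUT={}

B9 is the boundary node: OUT[B9] = {}
Applying B9's transfer function to that OUT value gives IN[B9] (row B9 above).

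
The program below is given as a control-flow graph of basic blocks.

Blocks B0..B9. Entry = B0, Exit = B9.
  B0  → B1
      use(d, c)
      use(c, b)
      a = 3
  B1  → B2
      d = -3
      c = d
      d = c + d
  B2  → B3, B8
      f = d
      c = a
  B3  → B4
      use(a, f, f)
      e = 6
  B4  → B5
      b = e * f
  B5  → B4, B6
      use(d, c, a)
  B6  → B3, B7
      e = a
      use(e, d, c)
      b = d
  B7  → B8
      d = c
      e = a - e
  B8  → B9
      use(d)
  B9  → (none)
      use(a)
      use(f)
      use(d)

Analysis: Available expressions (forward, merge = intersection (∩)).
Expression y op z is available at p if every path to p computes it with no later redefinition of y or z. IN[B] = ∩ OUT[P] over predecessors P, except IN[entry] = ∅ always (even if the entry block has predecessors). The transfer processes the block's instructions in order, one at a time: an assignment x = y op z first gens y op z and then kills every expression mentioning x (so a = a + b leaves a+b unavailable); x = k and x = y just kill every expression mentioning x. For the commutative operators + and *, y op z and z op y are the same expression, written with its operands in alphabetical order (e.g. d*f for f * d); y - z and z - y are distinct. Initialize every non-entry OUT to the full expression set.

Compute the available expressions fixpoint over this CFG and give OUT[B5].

Converged values:
  B0: | IN={} | OUT={}
  B1: | IN={} | OUT={}
  B2: | IN={} | OUT={}
  B3: | IN={} | OUT={}
  B4: | IN={} | OUT={e*f}
  B5: | IN={e*f} | OUT={e*f}
  B6: | IN={e*f} | OUT={}
  B7: | IN={} | OUT={}
  B8: | IN={} | OUT={}
  B9: | IN={} | OUT={}

Merge at B5: IN[B5] = OUT[B4] = {e*f}
Applying B5's transfer function to that IN value gives OUT[B5] (row B5 above).

Answer: {e*f}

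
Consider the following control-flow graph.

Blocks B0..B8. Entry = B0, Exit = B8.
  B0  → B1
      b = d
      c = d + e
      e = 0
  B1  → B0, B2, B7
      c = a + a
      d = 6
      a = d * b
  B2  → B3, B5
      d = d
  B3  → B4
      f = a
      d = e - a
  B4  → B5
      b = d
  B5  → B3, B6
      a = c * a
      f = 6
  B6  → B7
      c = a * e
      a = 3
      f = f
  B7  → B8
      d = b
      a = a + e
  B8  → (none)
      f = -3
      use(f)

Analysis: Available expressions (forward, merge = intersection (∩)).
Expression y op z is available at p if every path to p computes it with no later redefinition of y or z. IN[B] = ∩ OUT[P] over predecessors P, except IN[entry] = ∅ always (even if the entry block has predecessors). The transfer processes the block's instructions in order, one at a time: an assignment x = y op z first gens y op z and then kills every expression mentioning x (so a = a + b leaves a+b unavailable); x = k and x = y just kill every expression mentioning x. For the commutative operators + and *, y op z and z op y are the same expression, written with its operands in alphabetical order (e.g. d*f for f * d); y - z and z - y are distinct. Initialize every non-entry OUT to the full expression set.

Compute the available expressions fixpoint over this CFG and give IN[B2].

Converged values:
  B0: | IN={} | OUT={}
  B1: | IN={} | OUT={b*d}
  B2: | IN={b*d} | OUT={}
  B3: | IN={} | OUT={e-a}
  B4: | IN={e-a} | OUT={e-a}
  B5: | IN={} | OUT={}
  B6: | IN={} | OUT={}
  B7: | IN={} | OUT={}
  B8: | IN={} | OUT={}

Merge at B2: IN[B2] = OUT[B1] = {b*d}

Answer: {b*d}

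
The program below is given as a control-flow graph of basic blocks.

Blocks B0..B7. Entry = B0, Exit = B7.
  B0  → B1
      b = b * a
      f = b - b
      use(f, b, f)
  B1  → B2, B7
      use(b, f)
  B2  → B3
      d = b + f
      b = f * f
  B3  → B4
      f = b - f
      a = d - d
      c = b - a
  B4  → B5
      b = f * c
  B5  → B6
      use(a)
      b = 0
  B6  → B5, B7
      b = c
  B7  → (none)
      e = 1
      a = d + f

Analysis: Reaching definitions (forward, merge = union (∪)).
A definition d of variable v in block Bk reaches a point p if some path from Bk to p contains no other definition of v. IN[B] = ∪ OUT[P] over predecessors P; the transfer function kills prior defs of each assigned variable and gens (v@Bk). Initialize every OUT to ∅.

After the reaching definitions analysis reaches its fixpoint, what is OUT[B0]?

Answer: {b@B0, f@B0}

Trace:
Fixpoint table:
  B0:  IN={}  OUT={b@B0, f@B0}
  B1:  IN={b@B0, f@B0}  OUT={b@B0, f@B0}
  B2:  IN={b@B0, f@B0}  OUT={b@B2, d@B2, f@B0}
  B3:  IN={b@B2, d@B2, f@B0}  OUT={a@B3, b@B2, c@B3, d@B2, f@B3}
  B4:  IN={a@B3, b@B2, c@B3, d@B2, f@B3}  OUT={a@B3, b@B4, c@B3, d@B2, f@B3}
  B5:  IN={a@B3, b@B4, b@B6, c@B3, d@B2, f@B3}  OUT={a@B3, b@B5, c@B3, d@B2, f@B3}
  B6:  IN={a@B3, b@B5, c@B3, d@B2, f@B3}  OUT={a@B3, b@B6, c@B3, d@B2, f@B3}
  B7:  IN={a@B3, b@B0, b@B6, c@B3, d@B2, f@B0, f@B3}  OUT={a@B7, b@B0, b@B6, c@B3, d@B2, e@B7, f@B0, f@B3}

B0 is the boundary node: IN[B0] = {}
Applying B0's transfer function to that IN value gives OUT[B0] (row B0 above).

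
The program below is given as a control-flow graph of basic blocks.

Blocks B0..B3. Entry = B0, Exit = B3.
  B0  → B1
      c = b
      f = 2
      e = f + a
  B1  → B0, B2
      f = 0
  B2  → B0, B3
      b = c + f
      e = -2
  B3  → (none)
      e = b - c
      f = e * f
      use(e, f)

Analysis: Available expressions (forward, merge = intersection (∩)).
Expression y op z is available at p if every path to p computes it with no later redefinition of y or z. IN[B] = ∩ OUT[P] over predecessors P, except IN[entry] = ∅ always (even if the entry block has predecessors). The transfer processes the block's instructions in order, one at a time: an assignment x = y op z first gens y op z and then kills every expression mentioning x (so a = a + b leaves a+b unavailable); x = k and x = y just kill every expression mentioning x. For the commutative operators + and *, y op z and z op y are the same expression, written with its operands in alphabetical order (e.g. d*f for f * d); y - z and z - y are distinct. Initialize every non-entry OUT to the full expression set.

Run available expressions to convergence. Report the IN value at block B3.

Answer: {c+f}

Working:
Converged values:
  B0:  IN={}  OUT={a+f}
  B1:  IN={a+f}  OUT={}
  B2:  IN={}  OUT={c+f}
  B3:  IN={c+f}  OUT={b-c}

Merge at B3: IN[B3] = OUT[B2] = {c+f}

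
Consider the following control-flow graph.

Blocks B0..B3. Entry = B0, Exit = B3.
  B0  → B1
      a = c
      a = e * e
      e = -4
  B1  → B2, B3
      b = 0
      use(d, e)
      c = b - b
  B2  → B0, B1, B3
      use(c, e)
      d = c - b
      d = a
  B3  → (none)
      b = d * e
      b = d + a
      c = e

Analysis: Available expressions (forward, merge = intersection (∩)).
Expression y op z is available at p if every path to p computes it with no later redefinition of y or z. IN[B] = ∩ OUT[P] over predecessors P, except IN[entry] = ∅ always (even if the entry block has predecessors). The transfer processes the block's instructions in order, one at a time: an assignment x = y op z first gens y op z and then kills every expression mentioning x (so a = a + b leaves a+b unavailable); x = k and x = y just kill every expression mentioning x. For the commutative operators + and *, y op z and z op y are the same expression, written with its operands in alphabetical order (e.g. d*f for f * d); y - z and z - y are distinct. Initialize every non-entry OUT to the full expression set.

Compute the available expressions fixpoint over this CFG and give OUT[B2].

Answer: {b-b, c-b}

Working:
Fixpoint table:
  B0:   IN={}   OUT={}
  B1:   IN={}   OUT={b-b}
  B2:   IN={b-b}   OUT={b-b, c-b}
  B3:   IN={b-b}   OUT={a+d, d*e}

Merge at B2: IN[B2] = OUT[B1] = {b-b}
Applying B2's transfer function to that IN value gives OUT[B2] (row B2 above).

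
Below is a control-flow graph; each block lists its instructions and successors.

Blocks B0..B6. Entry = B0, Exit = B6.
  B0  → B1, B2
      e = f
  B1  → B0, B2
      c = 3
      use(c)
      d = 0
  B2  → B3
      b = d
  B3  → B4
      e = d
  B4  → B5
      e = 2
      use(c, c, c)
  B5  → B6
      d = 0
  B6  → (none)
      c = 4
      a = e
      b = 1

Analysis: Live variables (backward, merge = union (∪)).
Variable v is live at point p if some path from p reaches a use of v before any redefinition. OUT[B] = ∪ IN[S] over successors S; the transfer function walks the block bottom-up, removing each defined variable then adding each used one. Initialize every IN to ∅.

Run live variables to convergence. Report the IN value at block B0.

Converged values:
  B0: | IN={c, d, f} | OUT={c, d, f}
  B1: | IN={f} | OUT={c, d, f}
  B2: | IN={c, d} | OUT={c, d}
  B3: | IN={c, d} | OUT={c}
  B4: | IN={c} | OUT={e}
  B5: | IN={e} | OUT={e}
  B6: | IN={e} | OUT={}

Merge at B0: OUT[B0] = IN[B1] ⊔ IN[B2] = {c, d, f}
Applying B0's transfer function to that OUT value gives IN[B0] (row B0 above).

Answer: {c, d, f}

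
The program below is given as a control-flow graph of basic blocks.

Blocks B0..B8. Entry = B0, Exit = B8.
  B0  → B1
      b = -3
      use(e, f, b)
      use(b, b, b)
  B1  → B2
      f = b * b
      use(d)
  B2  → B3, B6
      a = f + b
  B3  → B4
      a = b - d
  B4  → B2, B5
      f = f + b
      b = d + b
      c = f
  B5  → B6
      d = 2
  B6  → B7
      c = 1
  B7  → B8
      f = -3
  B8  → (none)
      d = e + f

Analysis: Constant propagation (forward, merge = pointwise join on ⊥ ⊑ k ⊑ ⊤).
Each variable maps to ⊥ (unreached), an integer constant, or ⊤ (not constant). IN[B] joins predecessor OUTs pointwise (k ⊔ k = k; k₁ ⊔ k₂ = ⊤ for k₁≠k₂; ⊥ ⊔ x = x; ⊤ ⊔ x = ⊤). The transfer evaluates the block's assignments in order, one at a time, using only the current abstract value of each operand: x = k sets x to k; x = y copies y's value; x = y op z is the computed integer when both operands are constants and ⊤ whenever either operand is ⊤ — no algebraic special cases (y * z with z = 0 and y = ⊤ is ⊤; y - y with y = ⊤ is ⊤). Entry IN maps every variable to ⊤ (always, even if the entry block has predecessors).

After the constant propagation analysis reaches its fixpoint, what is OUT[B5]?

Converged values:
  B0: | IN=(all ⊤) | OUT={b:-3; rest ⊤}
  B1: | IN={b:-3; rest ⊤} | OUT={b:-3, f:9; rest ⊤}
  B2: | IN=(all ⊤) | OUT=(all ⊤)
  B3: | IN=(all ⊤) | OUT=(all ⊤)
  B4: | IN=(all ⊤) | OUT=(all ⊤)
  B5: | IN=(all ⊤) | OUT={d:2; rest ⊤}
  B6: | IN=(all ⊤) | OUT={c:1; rest ⊤}
  B7: | IN={c:1; rest ⊤} | OUT={c:1, f:-3; rest ⊤}
  B8: | IN={c:1, f:-3; rest ⊤} | OUT={c:1, f:-3; rest ⊤}

Merge at B5: IN[B5] = OUT[B4] = {a: ⊤, b: ⊤, c: ⊤, d: ⊤, e: ⊤, f: ⊤}
Applying B5's transfer function to that IN value gives OUT[B5] (row B5 above).

Answer: {a: ⊤, b: ⊤, c: ⊤, d: 2, e: ⊤, f: ⊤}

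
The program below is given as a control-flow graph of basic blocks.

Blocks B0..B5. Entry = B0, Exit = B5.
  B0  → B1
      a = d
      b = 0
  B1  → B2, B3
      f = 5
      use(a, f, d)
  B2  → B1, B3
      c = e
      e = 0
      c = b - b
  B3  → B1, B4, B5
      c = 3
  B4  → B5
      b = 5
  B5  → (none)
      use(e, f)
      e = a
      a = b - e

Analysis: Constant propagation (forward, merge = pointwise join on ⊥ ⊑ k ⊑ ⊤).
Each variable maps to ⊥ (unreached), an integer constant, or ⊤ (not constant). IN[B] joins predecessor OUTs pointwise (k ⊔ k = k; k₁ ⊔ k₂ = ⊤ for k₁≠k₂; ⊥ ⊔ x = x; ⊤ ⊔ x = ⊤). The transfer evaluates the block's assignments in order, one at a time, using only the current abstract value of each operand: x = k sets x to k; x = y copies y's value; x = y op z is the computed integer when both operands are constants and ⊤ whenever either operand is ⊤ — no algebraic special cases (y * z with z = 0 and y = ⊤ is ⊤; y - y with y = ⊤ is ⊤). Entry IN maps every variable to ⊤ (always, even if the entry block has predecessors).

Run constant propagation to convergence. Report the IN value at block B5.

Answer: {a: ⊤, b: ⊤, c: 3, d: ⊤, e: ⊤, f: 5}

Trace:
Fixpoint table:
  B0:  IN=(all ⊤)  OUT={b:0; rest ⊤}
  B1:  IN={b:0; rest ⊤}  OUT={b:0, f:5; rest ⊤}
  B2:  IN={b:0, f:5; rest ⊤}  OUT={b:0, c:0, e:0, f:5; rest ⊤}
  B3:  IN={b:0, f:5; rest ⊤}  OUT={b:0, c:3, f:5; rest ⊤}
  B4:  IN={b:0, c:3, f:5; rest ⊤}  OUT={b:5, c:3, f:5; rest ⊤}
  B5:  IN={c:3, f:5; rest ⊤}  OUT={c:3, f:5; rest ⊤}

Merge at B5: IN[B5] = OUT[B3] ⊔ OUT[B4] = {a: ⊤, b: ⊤, c: 3, d: ⊤, e: ⊤, f: 5}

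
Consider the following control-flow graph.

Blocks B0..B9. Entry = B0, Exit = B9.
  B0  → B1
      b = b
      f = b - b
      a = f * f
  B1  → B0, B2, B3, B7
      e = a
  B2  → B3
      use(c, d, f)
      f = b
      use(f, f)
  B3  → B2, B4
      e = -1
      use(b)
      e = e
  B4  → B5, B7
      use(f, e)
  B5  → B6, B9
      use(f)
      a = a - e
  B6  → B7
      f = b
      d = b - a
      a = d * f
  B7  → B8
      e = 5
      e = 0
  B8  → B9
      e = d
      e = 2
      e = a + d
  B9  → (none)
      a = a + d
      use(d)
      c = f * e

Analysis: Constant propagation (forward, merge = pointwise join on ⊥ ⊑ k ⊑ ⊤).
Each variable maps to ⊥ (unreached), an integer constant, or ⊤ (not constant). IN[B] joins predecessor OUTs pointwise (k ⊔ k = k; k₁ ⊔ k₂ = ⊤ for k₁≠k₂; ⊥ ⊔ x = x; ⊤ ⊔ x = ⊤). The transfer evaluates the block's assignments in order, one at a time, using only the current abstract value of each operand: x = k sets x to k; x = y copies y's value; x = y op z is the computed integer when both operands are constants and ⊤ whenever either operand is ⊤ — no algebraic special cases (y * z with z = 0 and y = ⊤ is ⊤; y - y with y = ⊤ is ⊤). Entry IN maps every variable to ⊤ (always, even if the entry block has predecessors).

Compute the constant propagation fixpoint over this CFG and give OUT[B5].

Fixpoint table:
  B0:  IN=(all ⊤)  OUT=(all ⊤)
  B1:  IN=(all ⊤)  OUT=(all ⊤)
  B2:  IN=(all ⊤)  OUT=(all ⊤)
  B3:  IN=(all ⊤)  OUT={e:-1; rest ⊤}
  B4:  IN={e:-1; rest ⊤}  OUT={e:-1; rest ⊤}
  B5:  IN={e:-1; rest ⊤}  OUT={e:-1; rest ⊤}
  B6:  IN={e:-1; rest ⊤}  OUT={e:-1; rest ⊤}
  B7:  IN=(all ⊤)  OUT={e:0; rest ⊤}
  B8:  IN={e:0; rest ⊤}  OUT=(all ⊤)
  B9:  IN=(all ⊤)  OUT=(all ⊤)

Merge at B5: IN[B5] = OUT[B4] = {a: ⊤, b: ⊤, c: ⊤, d: ⊤, e: -1, f: ⊤}
Applying B5's transfer function to that IN value gives OUT[B5] (row B5 above).

Answer: {a: ⊤, b: ⊤, c: ⊤, d: ⊤, e: -1, f: ⊤}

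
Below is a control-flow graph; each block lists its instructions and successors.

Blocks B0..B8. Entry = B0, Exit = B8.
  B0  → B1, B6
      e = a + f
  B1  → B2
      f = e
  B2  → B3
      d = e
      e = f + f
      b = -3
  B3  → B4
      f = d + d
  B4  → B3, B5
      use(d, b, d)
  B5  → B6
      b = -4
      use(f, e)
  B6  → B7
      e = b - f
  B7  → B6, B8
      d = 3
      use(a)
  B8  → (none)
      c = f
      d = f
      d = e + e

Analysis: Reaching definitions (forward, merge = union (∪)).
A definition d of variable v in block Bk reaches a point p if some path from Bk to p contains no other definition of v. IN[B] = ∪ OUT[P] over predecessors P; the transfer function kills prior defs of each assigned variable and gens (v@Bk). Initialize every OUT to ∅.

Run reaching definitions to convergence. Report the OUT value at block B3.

Per-block solution:
  B0:   IN={}   OUT={e@B0}
  B1:   IN={e@B0}   OUT={e@B0, f@B1}
  B2:   IN={e@B0, f@B1}   OUT={b@B2, d@B2, e@B2, f@B1}
  B3:   IN={b@B2, d@B2, e@B2, f@B1, f@B3}   OUT={b@B2, d@B2, e@B2, f@B3}
  B4:   IN={b@B2, d@B2, e@B2, f@B3}   OUT={b@B2, d@B2, e@B2, f@B3}
  B5:   IN={b@B2, d@B2, e@B2, f@B3}   OUT={b@B5, d@B2, e@B2, f@B3}
  B6:   IN={b@B5, d@B2, d@B7, e@B0, e@B2, e@B6, f@B3}   OUT={b@B5, d@B2, d@B7, e@B6, f@B3}
  B7:   IN={b@B5, d@B2, d@B7, e@B6, f@B3}   OUT={b@B5, d@B7, e@B6, f@B3}
  B8:   IN={b@B5, d@B7, e@B6, f@B3}   OUT={b@B5, c@B8, d@B8, e@B6, f@B3}

Merge at B3: IN[B3] = OUT[B2] ⊔ OUT[B4] = {b@B2, d@B2, e@B2, f@B1, f@B3}
Applying B3's transfer function to that IN value gives OUT[B3] (row B3 above).

Answer: {b@B2, d@B2, e@B2, f@B3}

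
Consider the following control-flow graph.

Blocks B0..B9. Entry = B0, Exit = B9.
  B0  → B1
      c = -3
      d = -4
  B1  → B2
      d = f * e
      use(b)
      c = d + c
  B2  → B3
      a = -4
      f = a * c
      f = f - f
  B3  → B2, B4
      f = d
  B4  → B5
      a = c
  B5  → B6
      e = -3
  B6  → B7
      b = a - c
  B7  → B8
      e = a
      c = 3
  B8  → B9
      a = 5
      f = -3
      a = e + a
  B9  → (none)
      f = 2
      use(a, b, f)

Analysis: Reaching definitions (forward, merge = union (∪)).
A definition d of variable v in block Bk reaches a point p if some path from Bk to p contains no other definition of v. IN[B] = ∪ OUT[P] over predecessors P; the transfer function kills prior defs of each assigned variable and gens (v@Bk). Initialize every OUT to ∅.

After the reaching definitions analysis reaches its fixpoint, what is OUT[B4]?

Answer: {a@B4, c@B1, d@B1, f@B3}

Working:
Per-block solution:
  B0:   IN={}   OUT={c@B0, d@B0}
  B1:   IN={c@B0, d@B0}   OUT={c@B1, d@B1}
  B2:   IN={a@B2, c@B1, d@B1, f@B3}   OUT={a@B2, c@B1, d@B1, f@B2}
  B3:   IN={a@B2, c@B1, d@B1, f@B2}   OUT={a@B2, c@B1, d@B1, f@B3}
  B4:   IN={a@B2, c@B1, d@B1, f@B3}   OUT={a@B4, c@B1, d@B1, f@B3}
  B5:   IN={a@B4, c@B1, d@B1, f@B3}   OUT={a@B4, c@B1, d@B1, e@B5, f@B3}
  B6:   IN={a@B4, c@B1, d@B1, e@B5, f@B3}   OUT={a@B4, b@B6, c@B1, d@B1, e@B5, f@B3}
  B7:   IN={a@B4, b@B6, c@B1, d@B1, e@B5, f@B3}   OUT={a@B4, b@B6, c@B7, d@B1, e@B7, f@B3}
  B8:   IN={a@B4, b@B6, c@B7, d@B1, e@B7, f@B3}   OUT={a@B8, b@B6, c@B7, d@B1, e@B7, f@B8}
  B9:   IN={a@B8, b@B6, c@B7, d@B1, e@B7, f@B8}   OUT={a@B8, b@B6, c@B7, d@B1, e@B7, f@B9}

Merge at B4: IN[B4] = OUT[B3] = {a@B2, c@B1, d@B1, f@B3}
Applying B4's transfer function to that IN value gives OUT[B4] (row B4 above).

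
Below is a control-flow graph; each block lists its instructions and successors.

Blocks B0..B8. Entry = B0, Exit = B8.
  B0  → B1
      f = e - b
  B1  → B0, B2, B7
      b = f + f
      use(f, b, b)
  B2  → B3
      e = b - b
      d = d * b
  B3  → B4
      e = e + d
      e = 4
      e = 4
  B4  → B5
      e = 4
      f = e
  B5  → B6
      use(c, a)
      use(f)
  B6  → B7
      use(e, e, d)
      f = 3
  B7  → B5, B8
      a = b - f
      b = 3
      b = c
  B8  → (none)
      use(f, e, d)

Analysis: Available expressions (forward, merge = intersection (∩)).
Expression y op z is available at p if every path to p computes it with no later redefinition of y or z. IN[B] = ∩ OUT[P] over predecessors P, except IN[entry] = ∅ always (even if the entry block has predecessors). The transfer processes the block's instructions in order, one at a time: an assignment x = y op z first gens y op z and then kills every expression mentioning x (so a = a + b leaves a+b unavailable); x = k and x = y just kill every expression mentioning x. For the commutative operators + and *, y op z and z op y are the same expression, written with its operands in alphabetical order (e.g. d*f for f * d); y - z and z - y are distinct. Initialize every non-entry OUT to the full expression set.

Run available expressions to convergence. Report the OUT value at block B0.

Answer: {e-b}

Derivation:
Converged values:
  B0:   IN={}   OUT={e-b}
  B1:   IN={e-b}   OUT={f+f}
  B2:   IN={f+f}   OUT={b-b, f+f}
  B3:   IN={b-b, f+f}   OUT={b-b, f+f}
  B4:   IN={b-b, f+f}   OUT={b-b}
  B5:   IN={}   OUT={}
  B6:   IN={}   OUT={}
  B7:   IN={}   OUT={}
  B8:   IN={}   OUT={}

Merge at B0 (entry node, so the boundary value {} is joined with the incoming edge(s)): IN[B0] = {} ∩ OUT[B1] = {}
Applying B0's transfer function to that IN value gives OUT[B0] (row B0 above).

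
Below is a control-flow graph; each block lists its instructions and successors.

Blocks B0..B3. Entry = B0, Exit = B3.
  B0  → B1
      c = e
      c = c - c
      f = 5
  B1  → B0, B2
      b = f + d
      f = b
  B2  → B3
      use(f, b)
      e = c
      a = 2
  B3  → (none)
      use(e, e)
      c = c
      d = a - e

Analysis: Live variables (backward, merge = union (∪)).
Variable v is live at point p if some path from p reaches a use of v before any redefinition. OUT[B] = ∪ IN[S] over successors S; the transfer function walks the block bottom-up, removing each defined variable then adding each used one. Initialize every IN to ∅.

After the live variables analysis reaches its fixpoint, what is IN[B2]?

Answer: {b, c, f}

Trace:
Fixpoint table:
  B0:  IN={d, e}  OUT={c, d, e, f}
  B1:  IN={c, d, e, f}  OUT={b, c, d, e, f}
  B2:  IN={b, c, f}  OUT={a, c, e}
  B3:  IN={a, c, e}  OUT={}

Merge at B2: OUT[B2] = IN[B3] = {a, c, e}
Applying B2's transfer function to that OUT value gives IN[B2] (row B2 above).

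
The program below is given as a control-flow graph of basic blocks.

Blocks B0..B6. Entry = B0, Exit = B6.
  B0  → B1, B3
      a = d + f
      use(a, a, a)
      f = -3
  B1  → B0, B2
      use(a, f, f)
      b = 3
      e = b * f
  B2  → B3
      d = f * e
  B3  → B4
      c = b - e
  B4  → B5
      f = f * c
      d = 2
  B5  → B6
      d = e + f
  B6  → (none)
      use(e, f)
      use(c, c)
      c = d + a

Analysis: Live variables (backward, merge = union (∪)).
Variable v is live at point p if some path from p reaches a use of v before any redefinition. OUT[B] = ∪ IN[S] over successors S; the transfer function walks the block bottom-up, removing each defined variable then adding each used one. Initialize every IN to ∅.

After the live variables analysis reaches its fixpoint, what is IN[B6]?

Answer: {a, c, d, e, f}

Trace:
Converged values:
  B0: | IN={b, d, e, f} | OUT={a, b, d, e, f}
  B1: | IN={a, d, f} | OUT={a, b, d, e, f}
  B2: | IN={a, b, e, f} | OUT={a, b, e, f}
  B3: | IN={a, b, e, f} | OUT={a, c, e, f}
  B4: | IN={a, c, e, f} | OUT={a, c, e, f}
  B5: | IN={a, c, e, f} | OUT={a, c, d, e, f}
  B6: | IN={a, c, d, e, f} | OUT={}

B6 is the boundary node: OUT[B6] = {}
Applying B6's transfer function to that OUT value gives IN[B6] (row B6 above).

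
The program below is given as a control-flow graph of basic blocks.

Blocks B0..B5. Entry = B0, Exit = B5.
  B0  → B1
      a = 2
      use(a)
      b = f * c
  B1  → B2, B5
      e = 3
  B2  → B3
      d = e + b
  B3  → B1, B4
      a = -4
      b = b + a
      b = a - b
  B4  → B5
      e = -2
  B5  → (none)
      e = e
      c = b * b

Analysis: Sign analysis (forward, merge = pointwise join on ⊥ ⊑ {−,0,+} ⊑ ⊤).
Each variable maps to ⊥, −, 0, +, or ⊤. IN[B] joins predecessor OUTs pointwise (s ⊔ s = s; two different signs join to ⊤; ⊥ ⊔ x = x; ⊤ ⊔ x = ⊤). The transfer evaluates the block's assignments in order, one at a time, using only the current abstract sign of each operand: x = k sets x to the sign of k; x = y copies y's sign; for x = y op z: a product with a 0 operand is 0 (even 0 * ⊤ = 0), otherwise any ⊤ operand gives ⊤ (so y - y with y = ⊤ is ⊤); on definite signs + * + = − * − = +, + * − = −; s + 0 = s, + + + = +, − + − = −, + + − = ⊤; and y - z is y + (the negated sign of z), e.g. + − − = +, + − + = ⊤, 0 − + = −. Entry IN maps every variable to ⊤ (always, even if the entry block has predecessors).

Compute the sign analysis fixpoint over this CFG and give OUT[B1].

Converged values:
  B0:   IN=(all ⊤)   OUT={a:+; rest ⊤}
  B1:   IN=(all ⊤)   OUT={e:+; rest ⊤}
  B2:   IN={e:+; rest ⊤}   OUT={e:+; rest ⊤}
  B3:   IN={e:+; rest ⊤}   OUT={a:-, e:+; rest ⊤}
  B4:   IN={a:-, e:+; rest ⊤}   OUT={a:-, e:-; rest ⊤}
  B5:   IN=(all ⊤)   OUT=(all ⊤)

Merge at B1: IN[B1] = OUT[B0] ⊔ OUT[B3] = {a: ⊤, b: ⊤, c: ⊤, d: ⊤, e: ⊤, f: ⊤}
Applying B1's transfer function to that IN value gives OUT[B1] (row B1 above).

Answer: {a: ⊤, b: ⊤, c: ⊤, d: ⊤, e: +, f: ⊤}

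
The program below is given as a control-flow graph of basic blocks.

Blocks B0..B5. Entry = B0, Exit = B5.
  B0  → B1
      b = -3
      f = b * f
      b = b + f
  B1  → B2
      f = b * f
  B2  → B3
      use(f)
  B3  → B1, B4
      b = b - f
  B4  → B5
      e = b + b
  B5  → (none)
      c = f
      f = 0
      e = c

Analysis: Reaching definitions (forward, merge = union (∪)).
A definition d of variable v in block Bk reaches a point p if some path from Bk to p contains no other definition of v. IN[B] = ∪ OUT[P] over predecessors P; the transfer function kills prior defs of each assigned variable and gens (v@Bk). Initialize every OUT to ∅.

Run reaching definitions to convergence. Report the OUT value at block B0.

Fixpoint table:
  B0:  IN={}  OUT={b@B0, f@B0}
  B1:  IN={b@B0, b@B3, f@B0, f@B1}  OUT={b@B0, b@B3, f@B1}
  B2:  IN={b@B0, b@B3, f@B1}  OUT={b@B0, b@B3, f@B1}
  B3:  IN={b@B0, b@B3, f@B1}  OUT={b@B3, f@B1}
  B4:  IN={b@B3, f@B1}  OUT={b@B3, e@B4, f@B1}
  B5:  IN={b@B3, e@B4, f@B1}  OUT={b@B3, c@B5, e@B5, f@B5}

B0 is the boundary node: IN[B0] = {}
Applying B0's transfer function to that IN value gives OUT[B0] (row B0 above).

Answer: {b@B0, f@B0}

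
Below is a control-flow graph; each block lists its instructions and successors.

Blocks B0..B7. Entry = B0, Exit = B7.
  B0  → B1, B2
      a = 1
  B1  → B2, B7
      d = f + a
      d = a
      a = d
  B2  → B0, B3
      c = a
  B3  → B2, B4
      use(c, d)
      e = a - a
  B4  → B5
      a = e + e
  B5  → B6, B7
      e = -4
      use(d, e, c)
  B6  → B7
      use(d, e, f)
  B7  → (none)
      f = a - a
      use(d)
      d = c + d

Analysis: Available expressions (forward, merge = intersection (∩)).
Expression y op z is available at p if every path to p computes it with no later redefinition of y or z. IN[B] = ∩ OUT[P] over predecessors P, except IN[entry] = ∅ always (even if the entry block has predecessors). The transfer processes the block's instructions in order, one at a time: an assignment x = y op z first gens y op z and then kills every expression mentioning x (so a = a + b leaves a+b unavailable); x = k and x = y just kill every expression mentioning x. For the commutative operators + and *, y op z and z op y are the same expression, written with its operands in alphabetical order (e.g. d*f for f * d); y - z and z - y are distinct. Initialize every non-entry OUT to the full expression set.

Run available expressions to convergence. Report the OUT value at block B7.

Answer: {a-a}

Derivation:
Converged values:
  B0:   IN={}   OUT={}
  B1:   IN={}   OUT={}
  B2:   IN={}   OUT={}
  B3:   IN={}   OUT={a-a}
  B4:   IN={a-a}   OUT={e+e}
  B5:   IN={e+e}   OUT={}
  B6:   IN={}   OUT={}
  B7:   IN={}   OUT={a-a}

Merge at B7: IN[B7] = OUT[B1] ∩ OUT[B5] ∩ OUT[B6] = {}
Applying B7's transfer function to that IN value gives OUT[B7] (row B7 above).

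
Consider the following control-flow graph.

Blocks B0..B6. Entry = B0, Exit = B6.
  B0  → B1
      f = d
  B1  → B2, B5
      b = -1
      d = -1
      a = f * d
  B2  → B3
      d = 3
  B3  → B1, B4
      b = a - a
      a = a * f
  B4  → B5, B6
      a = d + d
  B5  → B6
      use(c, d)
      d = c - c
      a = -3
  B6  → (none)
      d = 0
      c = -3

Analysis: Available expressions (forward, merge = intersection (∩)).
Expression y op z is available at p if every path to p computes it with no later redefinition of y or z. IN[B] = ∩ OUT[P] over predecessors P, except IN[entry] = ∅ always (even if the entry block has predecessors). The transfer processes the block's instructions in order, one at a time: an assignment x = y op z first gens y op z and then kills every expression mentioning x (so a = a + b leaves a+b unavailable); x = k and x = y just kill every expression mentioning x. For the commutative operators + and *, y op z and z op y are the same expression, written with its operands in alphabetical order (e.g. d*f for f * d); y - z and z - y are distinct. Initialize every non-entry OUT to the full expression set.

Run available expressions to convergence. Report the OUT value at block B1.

Answer: {d*f}

Derivation:
Converged values:
  B0:   IN={}   OUT={}
  B1:   IN={}   OUT={d*f}
  B2:   IN={d*f}   OUT={}
  B3:   IN={}   OUT={}
  B4:   IN={}   OUT={d+d}
  B5:   IN={}   OUT={c-c}
  B6:   IN={}   OUT={}

Merge at B1: IN[B1] = OUT[B0] ∩ OUT[B3] = {}
Applying B1's transfer function to that IN value gives OUT[B1] (row B1 above).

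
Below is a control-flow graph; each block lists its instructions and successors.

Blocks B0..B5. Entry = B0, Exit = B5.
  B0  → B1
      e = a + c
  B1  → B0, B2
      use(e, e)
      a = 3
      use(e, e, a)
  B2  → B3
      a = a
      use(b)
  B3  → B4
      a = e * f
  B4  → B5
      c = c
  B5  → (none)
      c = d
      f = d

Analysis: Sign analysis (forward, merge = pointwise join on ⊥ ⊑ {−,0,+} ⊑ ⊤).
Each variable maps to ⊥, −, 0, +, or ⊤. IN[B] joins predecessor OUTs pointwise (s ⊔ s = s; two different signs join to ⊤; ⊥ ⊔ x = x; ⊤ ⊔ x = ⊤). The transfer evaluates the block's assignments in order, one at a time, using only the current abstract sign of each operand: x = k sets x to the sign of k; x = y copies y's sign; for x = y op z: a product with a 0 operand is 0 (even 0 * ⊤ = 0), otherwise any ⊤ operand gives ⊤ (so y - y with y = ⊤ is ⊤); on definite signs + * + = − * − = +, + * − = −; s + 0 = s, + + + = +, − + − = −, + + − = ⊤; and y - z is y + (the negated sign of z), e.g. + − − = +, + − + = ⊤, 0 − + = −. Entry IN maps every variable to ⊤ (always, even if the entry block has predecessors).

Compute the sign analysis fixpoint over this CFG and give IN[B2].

Fixpoint table:
  B0:  IN=(all ⊤)  OUT=(all ⊤)
  B1:  IN=(all ⊤)  OUT={a:+; rest ⊤}
  B2:  IN={a:+; rest ⊤}  OUT={a:+; rest ⊤}
  B3:  IN={a:+; rest ⊤}  OUT=(all ⊤)
  B4:  IN=(all ⊤)  OUT=(all ⊤)
  B5:  IN=(all ⊤)  OUT=(all ⊤)

Merge at B2: IN[B2] = OUT[B1] = {a: +, b: ⊤, c: ⊤, d: ⊤, e: ⊤, f: ⊤}

Answer: {a: +, b: ⊤, c: ⊤, d: ⊤, e: ⊤, f: ⊤}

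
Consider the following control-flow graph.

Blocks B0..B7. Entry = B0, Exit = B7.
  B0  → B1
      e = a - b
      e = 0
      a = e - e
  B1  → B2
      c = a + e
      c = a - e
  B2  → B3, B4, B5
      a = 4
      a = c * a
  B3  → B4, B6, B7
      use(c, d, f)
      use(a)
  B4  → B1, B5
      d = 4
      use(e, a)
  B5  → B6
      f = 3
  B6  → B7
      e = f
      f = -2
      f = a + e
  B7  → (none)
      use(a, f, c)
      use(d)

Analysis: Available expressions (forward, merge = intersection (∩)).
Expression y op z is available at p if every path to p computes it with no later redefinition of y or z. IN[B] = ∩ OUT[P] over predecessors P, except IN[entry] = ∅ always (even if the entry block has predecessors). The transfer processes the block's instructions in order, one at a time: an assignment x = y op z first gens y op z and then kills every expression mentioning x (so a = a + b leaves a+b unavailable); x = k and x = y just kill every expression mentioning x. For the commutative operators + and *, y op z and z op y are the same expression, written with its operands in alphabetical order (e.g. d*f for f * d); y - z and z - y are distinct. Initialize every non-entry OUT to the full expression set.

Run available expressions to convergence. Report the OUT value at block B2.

Fixpoint table:
  B0:  IN={}  OUT={e-e}
  B1:  IN={e-e}  OUT={a+e, a-e, e-e}
  B2:  IN={a+e, a-e, e-e}  OUT={e-e}
  B3:  IN={e-e}  OUT={e-e}
  B4:  IN={e-e}  OUT={e-e}
  B5:  IN={e-e}  OUT={e-e}
  B6:  IN={e-e}  OUT={a+e}
  B7:  IN={}  OUT={}

Merge at B2: IN[B2] = OUT[B1] = {a+e, a-e, e-e}
Applying B2's transfer function to that IN value gives OUT[B2] (row B2 above).

Answer: {e-e}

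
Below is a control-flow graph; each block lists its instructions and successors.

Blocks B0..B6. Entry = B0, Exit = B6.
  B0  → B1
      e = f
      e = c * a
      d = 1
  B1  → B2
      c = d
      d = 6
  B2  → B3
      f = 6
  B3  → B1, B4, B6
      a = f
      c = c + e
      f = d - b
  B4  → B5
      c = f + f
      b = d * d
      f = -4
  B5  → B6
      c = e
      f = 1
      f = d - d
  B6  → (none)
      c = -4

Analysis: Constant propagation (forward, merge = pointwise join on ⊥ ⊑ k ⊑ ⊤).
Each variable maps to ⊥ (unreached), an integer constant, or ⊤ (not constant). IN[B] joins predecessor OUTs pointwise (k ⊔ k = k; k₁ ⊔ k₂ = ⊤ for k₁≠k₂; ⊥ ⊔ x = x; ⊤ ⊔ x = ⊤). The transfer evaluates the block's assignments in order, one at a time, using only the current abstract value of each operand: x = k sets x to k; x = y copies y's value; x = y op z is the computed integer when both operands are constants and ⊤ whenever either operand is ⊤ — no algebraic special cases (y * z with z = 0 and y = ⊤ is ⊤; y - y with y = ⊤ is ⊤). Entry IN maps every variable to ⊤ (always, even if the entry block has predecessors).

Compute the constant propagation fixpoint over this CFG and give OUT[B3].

Answer: {a: 6, b: ⊤, c: ⊤, d: 6, e: ⊤, f: ⊤}

Working:
Per-block solution:
  B0: | IN=(all ⊤) | OUT={d:1; rest ⊤}
  B1: | IN=(all ⊤) | OUT={d:6; rest ⊤}
  B2: | IN={d:6; rest ⊤} | OUT={d:6, f:6; rest ⊤}
  B3: | IN={d:6, f:6; rest ⊤} | OUT={a:6, d:6; rest ⊤}
  B4: | IN={a:6, d:6; rest ⊤} | OUT={a:6, b:36, d:6, f:-4; rest ⊤}
  B5: | IN={a:6, b:36, d:6, f:-4; rest ⊤} | OUT={a:6, b:36, d:6, f:0; rest ⊤}
  B6: | IN={a:6, d:6; rest ⊤} | OUT={a:6, c:-4, d:6; rest ⊤}

Merge at B3: IN[B3] = OUT[B2] = {a: ⊤, b: ⊤, c: ⊤, d: 6, e: ⊤, f: 6}
Applying B3's transfer function to that IN value gives OUT[B3] (row B3 above).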